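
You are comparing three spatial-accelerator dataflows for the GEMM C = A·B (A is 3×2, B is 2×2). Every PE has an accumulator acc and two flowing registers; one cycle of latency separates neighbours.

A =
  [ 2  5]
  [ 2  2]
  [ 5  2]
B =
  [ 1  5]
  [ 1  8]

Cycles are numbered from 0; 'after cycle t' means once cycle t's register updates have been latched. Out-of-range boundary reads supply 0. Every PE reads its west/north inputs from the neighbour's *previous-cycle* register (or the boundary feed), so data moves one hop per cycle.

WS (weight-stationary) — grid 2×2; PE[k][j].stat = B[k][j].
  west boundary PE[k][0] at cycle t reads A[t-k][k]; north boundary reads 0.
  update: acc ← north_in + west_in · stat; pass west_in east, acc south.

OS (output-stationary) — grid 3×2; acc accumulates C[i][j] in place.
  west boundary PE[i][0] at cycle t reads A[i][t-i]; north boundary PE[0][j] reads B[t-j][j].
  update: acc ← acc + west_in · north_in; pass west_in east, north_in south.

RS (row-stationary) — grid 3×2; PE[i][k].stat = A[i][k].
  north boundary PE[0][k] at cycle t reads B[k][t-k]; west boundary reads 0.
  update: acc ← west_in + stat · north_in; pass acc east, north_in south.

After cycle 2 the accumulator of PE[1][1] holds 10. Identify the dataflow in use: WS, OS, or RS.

dataflow = OS

WS (2×2 grid), PE[1][1]:
  [0] (1,1) acc=0 (h:0 v:0)
  [1] (1,1) acc=0 (h:0 v:0)
  [2] (1,1) acc=50 (h:5 v:50)
OS (3×2 grid), PE[1][1]:
  [0] (1,1) acc=0 (h:0 v:0)
  [1] (1,1) acc=0 (h:0 v:0)
  [2] (1,1) acc=10 (h:2 v:5)
RS (3×2 grid), PE[1][1]:
  [0] (1,1) acc=0 (h:0 v:0)
  [1] (1,1) acc=0 (h:0 v:0)
  [2] (1,1) acc=4 (h:4 v:1)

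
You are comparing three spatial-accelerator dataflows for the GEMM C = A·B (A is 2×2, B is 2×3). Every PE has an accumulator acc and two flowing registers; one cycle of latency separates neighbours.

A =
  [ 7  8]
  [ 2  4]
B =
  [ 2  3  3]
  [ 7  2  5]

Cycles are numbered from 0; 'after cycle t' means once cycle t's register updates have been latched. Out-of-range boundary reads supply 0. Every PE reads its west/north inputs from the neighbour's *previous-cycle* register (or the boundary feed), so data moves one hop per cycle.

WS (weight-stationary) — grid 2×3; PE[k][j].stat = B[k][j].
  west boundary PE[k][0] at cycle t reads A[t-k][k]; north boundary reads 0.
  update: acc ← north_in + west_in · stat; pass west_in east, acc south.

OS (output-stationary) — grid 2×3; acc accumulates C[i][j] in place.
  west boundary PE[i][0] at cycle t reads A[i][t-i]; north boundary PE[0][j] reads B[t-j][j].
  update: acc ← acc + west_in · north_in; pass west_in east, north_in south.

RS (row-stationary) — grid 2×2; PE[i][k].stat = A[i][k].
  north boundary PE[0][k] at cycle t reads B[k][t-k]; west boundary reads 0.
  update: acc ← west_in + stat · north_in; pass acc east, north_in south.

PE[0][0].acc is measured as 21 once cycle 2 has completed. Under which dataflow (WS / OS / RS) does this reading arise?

dataflow = RS

Under WS (2×3), PE[0][0]:
  [0] (0,0) acc=14 (h:7 v:14)
  [1] (0,0) acc=4 (h:2 v:4)
  [2] (0,0) acc=0 (h:0 v:0)
Under OS (2×3), PE[0][0]:
  [0] (0,0) acc=14 (h:7 v:2)
  [1] (0,0) acc=70 (h:8 v:7)
  [2] (0,0) acc=70 (h:0 v:0)
Under RS (2×2), PE[0][0]:
  [0] (0,0) acc=14 (h:14 v:2)
  [1] (0,0) acc=21 (h:21 v:3)
  [2] (0,0) acc=21 (h:21 v:3)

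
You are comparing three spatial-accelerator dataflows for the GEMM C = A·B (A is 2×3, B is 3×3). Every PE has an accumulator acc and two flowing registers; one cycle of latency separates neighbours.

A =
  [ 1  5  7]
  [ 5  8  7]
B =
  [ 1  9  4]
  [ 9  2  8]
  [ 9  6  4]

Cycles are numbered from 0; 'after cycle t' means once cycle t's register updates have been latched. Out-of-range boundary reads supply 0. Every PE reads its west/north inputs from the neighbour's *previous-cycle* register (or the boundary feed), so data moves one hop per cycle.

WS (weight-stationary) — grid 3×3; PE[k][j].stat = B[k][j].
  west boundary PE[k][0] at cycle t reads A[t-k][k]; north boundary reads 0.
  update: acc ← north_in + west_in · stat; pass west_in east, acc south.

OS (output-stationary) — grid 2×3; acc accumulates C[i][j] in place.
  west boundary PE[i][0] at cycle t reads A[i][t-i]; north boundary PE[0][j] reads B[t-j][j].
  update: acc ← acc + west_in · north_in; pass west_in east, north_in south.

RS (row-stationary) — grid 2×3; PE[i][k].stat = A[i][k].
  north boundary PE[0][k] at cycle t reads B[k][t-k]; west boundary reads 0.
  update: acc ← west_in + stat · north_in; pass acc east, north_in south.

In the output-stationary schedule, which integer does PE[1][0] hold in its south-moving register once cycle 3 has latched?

register = 9

OS on a 2×3 grid — tracing PE[1][0] and its feeders:
  step 0 · PE0,0: acc=1; fwd→1 fwd↓1
  step 0 · PE1,0: acc=0; fwd→0 fwd↓0
  step 1 · PE0,0: acc=46; fwd→5 fwd↓9
  step 1 · PE1,0: acc=5; fwd→5 fwd↓1
  step 2 · PE0,0: acc=109; fwd→7 fwd↓9
  step 2 · PE1,0: acc=77; fwd→8 fwd↓9
  step 3 · PE0,0: acc=109; fwd→0 fwd↓0
  step 3 · PE1,0: acc=140; fwd→7 fwd↓9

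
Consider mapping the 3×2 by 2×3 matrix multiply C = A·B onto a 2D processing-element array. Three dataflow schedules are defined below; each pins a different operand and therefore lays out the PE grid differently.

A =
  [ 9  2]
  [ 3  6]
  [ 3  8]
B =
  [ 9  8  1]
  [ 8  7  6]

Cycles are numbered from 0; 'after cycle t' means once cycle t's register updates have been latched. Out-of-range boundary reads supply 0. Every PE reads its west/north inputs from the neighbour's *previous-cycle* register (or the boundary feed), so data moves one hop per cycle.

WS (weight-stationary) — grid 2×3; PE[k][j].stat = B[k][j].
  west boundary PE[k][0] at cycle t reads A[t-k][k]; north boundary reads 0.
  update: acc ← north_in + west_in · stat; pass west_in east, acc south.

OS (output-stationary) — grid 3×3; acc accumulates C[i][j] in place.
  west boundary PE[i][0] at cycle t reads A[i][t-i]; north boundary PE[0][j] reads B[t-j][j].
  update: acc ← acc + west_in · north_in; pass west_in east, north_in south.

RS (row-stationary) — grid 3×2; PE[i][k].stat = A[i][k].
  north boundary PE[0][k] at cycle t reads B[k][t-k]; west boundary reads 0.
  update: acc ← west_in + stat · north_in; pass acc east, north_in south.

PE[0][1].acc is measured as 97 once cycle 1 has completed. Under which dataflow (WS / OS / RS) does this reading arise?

Under WS (2×3), PE[0][1]:
  after 0 — PE[0][1] acc=0, pass-E 0, pass-S 0
  after 1 — PE[0][1] acc=72, pass-E 9, pass-S 72
Under OS (3×3), PE[0][1]:
  after 0 — PE[0][1] acc=0, pass-E 0, pass-S 0
  after 1 — PE[0][1] acc=72, pass-E 9, pass-S 8
Under RS (3×2), PE[0][1]:
  after 0 — PE[0][1] acc=0, pass-E 0, pass-S 0
  after 1 — PE[0][1] acc=97, pass-E 97, pass-S 8

dataflow = RS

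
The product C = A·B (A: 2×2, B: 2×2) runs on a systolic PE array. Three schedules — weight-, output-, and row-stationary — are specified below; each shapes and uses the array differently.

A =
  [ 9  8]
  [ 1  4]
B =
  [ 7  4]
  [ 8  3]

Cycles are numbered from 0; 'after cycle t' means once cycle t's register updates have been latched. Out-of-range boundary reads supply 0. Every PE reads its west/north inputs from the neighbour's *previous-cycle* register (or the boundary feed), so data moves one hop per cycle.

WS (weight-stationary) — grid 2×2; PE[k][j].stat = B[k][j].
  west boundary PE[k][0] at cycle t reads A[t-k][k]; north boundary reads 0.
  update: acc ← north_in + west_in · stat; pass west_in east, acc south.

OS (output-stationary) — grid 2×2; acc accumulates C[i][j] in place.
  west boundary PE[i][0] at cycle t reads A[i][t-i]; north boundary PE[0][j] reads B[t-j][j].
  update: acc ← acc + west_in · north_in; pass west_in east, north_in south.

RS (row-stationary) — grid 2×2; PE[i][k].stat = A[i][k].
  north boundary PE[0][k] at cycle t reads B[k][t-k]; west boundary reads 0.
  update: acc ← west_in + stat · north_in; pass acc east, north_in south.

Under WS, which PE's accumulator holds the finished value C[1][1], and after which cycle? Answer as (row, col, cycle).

WS: C[1][1] accumulates in PE[1][1]:
  [0] (1,1) acc=0 (h:0 v:0)
  [1] (1,1) acc=0 (h:0 v:0)
  [2] (1,1) acc=60 (h:8 v:60)
  [3] (1,1) acc=16 (h:4 v:16)

(row, col, cycle) = (1, 1, 3)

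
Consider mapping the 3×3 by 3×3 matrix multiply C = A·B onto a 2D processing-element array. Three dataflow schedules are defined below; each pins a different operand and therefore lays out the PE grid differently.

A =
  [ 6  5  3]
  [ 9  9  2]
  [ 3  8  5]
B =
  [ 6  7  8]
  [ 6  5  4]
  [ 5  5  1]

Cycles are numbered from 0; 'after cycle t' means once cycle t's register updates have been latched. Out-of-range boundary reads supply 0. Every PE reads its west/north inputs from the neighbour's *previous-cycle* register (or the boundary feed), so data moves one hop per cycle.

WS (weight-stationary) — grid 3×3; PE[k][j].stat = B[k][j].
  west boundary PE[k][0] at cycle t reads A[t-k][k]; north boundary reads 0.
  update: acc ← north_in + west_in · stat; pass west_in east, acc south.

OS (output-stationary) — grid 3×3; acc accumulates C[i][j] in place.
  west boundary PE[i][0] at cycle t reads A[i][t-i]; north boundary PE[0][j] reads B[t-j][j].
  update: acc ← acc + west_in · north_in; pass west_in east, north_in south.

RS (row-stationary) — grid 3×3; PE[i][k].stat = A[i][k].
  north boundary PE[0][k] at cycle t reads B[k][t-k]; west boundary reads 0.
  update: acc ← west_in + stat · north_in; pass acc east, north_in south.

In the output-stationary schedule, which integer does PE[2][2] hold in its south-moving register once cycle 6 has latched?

register = 1

Tracing OS — 3×3 array, target PE[2][2]:
  c0 r1c2: 0 / 0 / 0
  c0 r2c1: 0 / 0 / 0
  c0 r2c2: 0 / 0 / 0
  c1 r1c2: 0 / 0 / 0
  c1 r2c1: 0 / 0 / 0
  c1 r2c2: 0 / 0 / 0
  c2 r1c2: 0 / 0 / 0
  c2 r2c1: 0 / 0 / 0
  c2 r2c2: 0 / 0 / 0
  c3 r1c2: 72 / 9 / 8
  c3 r2c1: 21 / 3 / 7
  c3 r2c2: 0 / 0 / 0
  c4 r1c2: 108 / 9 / 4
  c4 r2c1: 61 / 8 / 5
  c4 r2c2: 24 / 3 / 8
  c5 r1c2: 110 / 2 / 1
  c5 r2c1: 86 / 5 / 5
  c5 r2c2: 56 / 8 / 4
  c6 r1c2: 110 / 0 / 0
  c6 r2c1: 86 / 0 / 0
  c6 r2c2: 61 / 5 / 1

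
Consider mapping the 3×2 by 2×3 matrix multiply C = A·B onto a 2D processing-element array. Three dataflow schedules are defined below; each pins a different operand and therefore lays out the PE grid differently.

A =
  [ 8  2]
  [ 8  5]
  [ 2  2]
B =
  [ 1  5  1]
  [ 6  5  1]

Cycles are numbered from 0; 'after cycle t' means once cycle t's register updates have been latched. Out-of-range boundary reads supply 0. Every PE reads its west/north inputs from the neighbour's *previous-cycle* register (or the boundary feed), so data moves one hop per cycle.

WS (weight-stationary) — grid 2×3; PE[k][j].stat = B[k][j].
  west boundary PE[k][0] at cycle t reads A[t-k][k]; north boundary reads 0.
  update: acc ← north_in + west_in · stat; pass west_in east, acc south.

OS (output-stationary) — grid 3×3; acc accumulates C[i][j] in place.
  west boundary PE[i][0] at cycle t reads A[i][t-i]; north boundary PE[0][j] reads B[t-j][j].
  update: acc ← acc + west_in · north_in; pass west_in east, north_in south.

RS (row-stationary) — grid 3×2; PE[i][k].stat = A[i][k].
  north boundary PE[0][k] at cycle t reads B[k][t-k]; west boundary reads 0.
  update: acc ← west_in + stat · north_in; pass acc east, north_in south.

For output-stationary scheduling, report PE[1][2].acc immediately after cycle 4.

PE[1][2].acc = 13

OS (3×3). Following PE[1][2] plus its west/north inputs:
  @0  [0,2]  acc 0  |  →0  ↓0
  @0  [1,1]  acc 0  |  →0  ↓0
  @0  [1,2]  acc 0  |  →0  ↓0
  @1  [0,2]  acc 0  |  →0  ↓0
  @1  [1,1]  acc 0  |  →0  ↓0
  @1  [1,2]  acc 0  |  →0  ↓0
  @2  [0,2]  acc 8  |  →8  ↓1
  @2  [1,1]  acc 40  |  →8  ↓5
  @2  [1,2]  acc 0  |  →0  ↓0
  @3  [0,2]  acc 10  |  →2  ↓1
  @3  [1,1]  acc 65  |  →5  ↓5
  @3  [1,2]  acc 8  |  →8  ↓1
  @4  [0,2]  acc 10  |  →0  ↓0
  @4  [1,1]  acc 65  |  →0  ↓0
  @4  [1,2]  acc 13  |  →5  ↓1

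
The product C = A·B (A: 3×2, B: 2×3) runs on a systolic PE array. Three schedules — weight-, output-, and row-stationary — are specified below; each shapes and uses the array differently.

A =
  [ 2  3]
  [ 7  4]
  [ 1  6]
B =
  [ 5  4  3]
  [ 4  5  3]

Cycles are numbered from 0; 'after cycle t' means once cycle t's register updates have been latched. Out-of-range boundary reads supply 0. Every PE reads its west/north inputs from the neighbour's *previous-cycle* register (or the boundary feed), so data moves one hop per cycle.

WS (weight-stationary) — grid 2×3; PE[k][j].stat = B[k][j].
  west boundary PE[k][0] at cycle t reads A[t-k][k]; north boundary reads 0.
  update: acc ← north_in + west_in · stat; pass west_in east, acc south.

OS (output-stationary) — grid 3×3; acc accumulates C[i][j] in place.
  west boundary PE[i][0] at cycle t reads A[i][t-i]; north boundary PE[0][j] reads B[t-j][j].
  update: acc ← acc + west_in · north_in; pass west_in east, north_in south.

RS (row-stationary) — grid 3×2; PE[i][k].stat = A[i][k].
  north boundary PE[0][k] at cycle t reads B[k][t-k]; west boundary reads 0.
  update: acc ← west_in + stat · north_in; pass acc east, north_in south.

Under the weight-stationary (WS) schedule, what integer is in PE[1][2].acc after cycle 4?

PE[1][2].acc = 33

Tracing WS — 2×3 array, target PE[1][2]:
  after 0 — PE[0][2] acc=0, pass-E 0, pass-S 0
  after 0 — PE[1][1] acc=0, pass-E 0, pass-S 0
  after 0 — PE[1][2] acc=0, pass-E 0, pass-S 0
  after 1 — PE[0][2] acc=0, pass-E 0, pass-S 0
  after 1 — PE[1][1] acc=0, pass-E 0, pass-S 0
  after 1 — PE[1][2] acc=0, pass-E 0, pass-S 0
  after 2 — PE[0][2] acc=6, pass-E 2, pass-S 6
  after 2 — PE[1][1] acc=23, pass-E 3, pass-S 23
  after 2 — PE[1][2] acc=0, pass-E 0, pass-S 0
  after 3 — PE[0][2] acc=21, pass-E 7, pass-S 21
  after 3 — PE[1][1] acc=48, pass-E 4, pass-S 48
  after 3 — PE[1][2] acc=15, pass-E 3, pass-S 15
  after 4 — PE[0][2] acc=3, pass-E 1, pass-S 3
  after 4 — PE[1][1] acc=34, pass-E 6, pass-S 34
  after 4 — PE[1][2] acc=33, pass-E 4, pass-S 33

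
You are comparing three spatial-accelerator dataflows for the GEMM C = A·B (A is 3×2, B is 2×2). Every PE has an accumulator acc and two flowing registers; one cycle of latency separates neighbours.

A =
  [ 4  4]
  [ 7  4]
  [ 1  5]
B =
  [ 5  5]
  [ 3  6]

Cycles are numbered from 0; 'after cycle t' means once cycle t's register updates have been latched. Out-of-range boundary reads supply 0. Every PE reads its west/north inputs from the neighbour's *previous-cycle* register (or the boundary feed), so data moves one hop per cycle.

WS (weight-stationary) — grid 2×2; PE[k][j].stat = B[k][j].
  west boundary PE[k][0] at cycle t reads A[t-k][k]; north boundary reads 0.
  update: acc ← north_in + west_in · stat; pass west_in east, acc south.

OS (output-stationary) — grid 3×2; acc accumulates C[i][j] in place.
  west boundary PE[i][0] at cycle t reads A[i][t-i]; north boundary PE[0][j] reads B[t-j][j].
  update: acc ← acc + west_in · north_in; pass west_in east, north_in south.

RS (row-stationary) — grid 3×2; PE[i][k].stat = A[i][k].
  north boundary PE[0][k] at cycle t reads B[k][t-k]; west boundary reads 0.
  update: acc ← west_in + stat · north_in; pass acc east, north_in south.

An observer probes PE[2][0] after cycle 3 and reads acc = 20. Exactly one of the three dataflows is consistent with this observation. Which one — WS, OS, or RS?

dataflow = OS

— WS: 2×2 array has no PE[2][0].
OS [3×2] PE[2][0] across cycles:
  t=0 PE[2][0]: acc=0 h=0 v=0
  t=1 PE[2][0]: acc=0 h=0 v=0
  t=2 PE[2][0]: acc=5 h=1 v=5
  t=3 PE[2][0]: acc=20 h=5 v=3
RS [3×2] PE[2][0] across cycles:
  t=0 PE[2][0]: acc=0 h=0 v=0
  t=1 PE[2][0]: acc=0 h=0 v=0
  t=2 PE[2][0]: acc=5 h=5 v=5
  t=3 PE[2][0]: acc=5 h=5 v=5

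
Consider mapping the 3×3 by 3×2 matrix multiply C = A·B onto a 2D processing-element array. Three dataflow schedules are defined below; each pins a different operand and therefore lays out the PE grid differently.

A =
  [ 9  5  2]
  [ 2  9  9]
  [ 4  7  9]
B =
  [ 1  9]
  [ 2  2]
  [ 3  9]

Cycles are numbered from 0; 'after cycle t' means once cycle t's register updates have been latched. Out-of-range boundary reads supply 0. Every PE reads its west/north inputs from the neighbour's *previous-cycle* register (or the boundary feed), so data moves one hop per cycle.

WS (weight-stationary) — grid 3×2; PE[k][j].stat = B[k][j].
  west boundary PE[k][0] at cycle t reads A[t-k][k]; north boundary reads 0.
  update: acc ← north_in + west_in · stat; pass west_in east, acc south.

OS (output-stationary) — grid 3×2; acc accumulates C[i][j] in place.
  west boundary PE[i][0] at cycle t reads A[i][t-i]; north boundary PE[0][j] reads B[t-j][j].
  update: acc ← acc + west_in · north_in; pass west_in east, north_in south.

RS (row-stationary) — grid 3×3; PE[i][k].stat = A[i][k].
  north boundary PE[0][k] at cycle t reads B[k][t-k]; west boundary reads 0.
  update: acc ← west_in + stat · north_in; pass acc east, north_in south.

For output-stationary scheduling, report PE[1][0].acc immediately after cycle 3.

OS on a 3×2 grid — tracing PE[1][0] and its feeders:
  after 0 — PE[0][0] acc=9, pass-E 9, pass-S 1
  after 0 — PE[1][0] acc=0, pass-E 0, pass-S 0
  after 1 — PE[0][0] acc=19, pass-E 5, pass-S 2
  after 1 — PE[1][0] acc=2, pass-E 2, pass-S 1
  after 2 — PE[0][0] acc=25, pass-E 2, pass-S 3
  after 2 — PE[1][0] acc=20, pass-E 9, pass-S 2
  after 3 — PE[0][0] acc=25, pass-E 0, pass-S 0
  after 3 — PE[1][0] acc=47, pass-E 9, pass-S 3

PE[1][0].acc = 47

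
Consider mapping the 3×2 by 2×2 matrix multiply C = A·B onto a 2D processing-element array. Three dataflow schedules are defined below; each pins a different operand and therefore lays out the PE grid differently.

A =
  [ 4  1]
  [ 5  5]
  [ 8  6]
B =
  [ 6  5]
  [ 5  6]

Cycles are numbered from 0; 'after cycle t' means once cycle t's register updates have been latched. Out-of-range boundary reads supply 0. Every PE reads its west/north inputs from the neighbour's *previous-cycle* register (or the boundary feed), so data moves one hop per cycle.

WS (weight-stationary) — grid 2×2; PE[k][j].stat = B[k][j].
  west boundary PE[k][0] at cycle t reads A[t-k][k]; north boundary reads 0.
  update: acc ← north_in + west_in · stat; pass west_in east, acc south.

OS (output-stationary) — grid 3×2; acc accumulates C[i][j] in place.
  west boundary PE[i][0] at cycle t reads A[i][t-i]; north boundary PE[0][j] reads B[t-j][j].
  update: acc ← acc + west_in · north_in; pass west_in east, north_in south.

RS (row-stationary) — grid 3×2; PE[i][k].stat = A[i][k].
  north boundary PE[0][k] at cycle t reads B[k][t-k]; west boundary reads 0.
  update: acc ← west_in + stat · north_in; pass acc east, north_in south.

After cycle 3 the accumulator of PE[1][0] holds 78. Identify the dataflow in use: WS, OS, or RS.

dataflow = WS

Under WS (2×2), PE[1][0]:
  cycle 0: PE[1][0] → acc 0, east 0, south 0
  cycle 1: PE[1][0] → acc 29, east 1, south 29
  cycle 2: PE[1][0] → acc 55, east 5, south 55
  cycle 3: PE[1][0] → acc 78, east 6, south 78
Under OS (3×2), PE[1][0]:
  cycle 0: PE[1][0] → acc 0, east 0, south 0
  cycle 1: PE[1][0] → acc 30, east 5, south 6
  cycle 2: PE[1][0] → acc 55, east 5, south 5
  cycle 3: PE[1][0] → acc 55, east 0, south 0
Under RS (3×2), PE[1][0]:
  cycle 0: PE[1][0] → acc 0, east 0, south 0
  cycle 1: PE[1][0] → acc 30, east 30, south 6
  cycle 2: PE[1][0] → acc 25, east 25, south 5
  cycle 3: PE[1][0] → acc 0, east 0, south 0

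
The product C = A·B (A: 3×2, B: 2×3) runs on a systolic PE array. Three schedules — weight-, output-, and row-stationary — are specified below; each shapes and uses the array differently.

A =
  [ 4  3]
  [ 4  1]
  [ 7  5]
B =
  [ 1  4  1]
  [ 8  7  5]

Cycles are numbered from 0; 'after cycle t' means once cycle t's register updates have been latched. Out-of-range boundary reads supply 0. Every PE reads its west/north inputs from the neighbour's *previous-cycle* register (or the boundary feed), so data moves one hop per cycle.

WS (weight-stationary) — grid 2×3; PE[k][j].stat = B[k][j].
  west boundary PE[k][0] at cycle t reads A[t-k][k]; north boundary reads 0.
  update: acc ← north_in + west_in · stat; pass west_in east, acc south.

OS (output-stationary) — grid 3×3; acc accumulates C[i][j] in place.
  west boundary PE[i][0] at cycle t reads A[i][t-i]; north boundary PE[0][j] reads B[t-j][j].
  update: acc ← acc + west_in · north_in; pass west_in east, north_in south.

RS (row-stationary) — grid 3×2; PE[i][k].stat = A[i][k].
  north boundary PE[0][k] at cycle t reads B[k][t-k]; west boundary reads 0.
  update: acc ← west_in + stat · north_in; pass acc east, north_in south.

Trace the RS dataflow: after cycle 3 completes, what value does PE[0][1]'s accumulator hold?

PE[0][1].acc = 19

RS 3×2: PE[0][1] cycle-by-cycle (with neighbour feeds):
  t=0 PE[0][0]: acc=4 h=4 v=1
  t=0 PE[0][1]: acc=0 h=0 v=0
  t=1 PE[0][0]: acc=16 h=16 v=4
  t=1 PE[0][1]: acc=28 h=28 v=8
  t=2 PE[0][0]: acc=4 h=4 v=1
  t=2 PE[0][1]: acc=37 h=37 v=7
  t=3 PE[0][0]: acc=0 h=0 v=0
  t=3 PE[0][1]: acc=19 h=19 v=5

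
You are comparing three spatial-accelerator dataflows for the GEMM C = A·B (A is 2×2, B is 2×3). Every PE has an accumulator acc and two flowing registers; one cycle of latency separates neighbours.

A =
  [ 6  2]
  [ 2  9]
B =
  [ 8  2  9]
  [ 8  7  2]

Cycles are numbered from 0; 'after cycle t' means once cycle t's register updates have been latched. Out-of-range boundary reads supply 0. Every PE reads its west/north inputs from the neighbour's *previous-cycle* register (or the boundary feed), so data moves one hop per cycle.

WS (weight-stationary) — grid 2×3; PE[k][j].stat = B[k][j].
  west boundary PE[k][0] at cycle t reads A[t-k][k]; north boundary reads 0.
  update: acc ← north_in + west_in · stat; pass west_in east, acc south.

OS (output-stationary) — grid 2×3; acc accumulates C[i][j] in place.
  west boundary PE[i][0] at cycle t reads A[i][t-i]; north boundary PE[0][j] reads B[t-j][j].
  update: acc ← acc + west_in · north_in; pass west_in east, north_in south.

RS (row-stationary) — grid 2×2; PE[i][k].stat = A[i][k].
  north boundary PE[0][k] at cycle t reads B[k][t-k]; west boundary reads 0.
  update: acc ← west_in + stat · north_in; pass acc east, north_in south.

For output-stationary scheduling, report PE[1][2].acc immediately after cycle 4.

OS 2×3: PE[1][2] cycle-by-cycle (with neighbour feeds):
  cycle 0: PE[0][2] → acc 0, east 0, south 0
  cycle 0: PE[1][1] → acc 0, east 0, south 0
  cycle 0: PE[1][2] → acc 0, east 0, south 0
  cycle 1: PE[0][2] → acc 0, east 0, south 0
  cycle 1: PE[1][1] → acc 0, east 0, south 0
  cycle 1: PE[1][2] → acc 0, east 0, south 0
  cycle 2: PE[0][2] → acc 54, east 6, south 9
  cycle 2: PE[1][1] → acc 4, east 2, south 2
  cycle 2: PE[1][2] → acc 0, east 0, south 0
  cycle 3: PE[0][2] → acc 58, east 2, south 2
  cycle 3: PE[1][1] → acc 67, east 9, south 7
  cycle 3: PE[1][2] → acc 18, east 2, south 9
  cycle 4: PE[0][2] → acc 58, east 0, south 0
  cycle 4: PE[1][1] → acc 67, east 0, south 0
  cycle 4: PE[1][2] → acc 36, east 9, south 2

PE[1][2].acc = 36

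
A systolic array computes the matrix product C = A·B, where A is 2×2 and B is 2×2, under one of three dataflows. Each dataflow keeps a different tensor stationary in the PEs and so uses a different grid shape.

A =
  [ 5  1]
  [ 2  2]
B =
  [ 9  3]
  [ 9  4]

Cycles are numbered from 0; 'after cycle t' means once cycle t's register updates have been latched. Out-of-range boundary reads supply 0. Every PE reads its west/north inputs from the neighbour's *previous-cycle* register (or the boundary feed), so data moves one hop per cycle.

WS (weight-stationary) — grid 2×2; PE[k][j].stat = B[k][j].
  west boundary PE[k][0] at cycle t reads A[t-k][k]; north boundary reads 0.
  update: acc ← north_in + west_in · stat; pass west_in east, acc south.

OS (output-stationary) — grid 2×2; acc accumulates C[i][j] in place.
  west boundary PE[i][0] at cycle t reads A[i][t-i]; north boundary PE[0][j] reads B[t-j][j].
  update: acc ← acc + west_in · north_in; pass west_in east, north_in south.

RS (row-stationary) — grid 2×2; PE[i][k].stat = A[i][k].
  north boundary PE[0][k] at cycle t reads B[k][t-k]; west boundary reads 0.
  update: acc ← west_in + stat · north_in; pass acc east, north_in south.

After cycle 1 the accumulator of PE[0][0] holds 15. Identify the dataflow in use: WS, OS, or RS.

dataflow = RS

WS (2×2 grid), PE[0][0]:
  0: (0,0).acc=45  regs=<5,45>
  1: (0,0).acc=18  regs=<2,18>
OS (2×2 grid), PE[0][0]:
  0: (0,0).acc=45  regs=<5,9>
  1: (0,0).acc=54  regs=<1,9>
RS (2×2 grid), PE[0][0]:
  0: (0,0).acc=45  regs=<45,9>
  1: (0,0).acc=15  regs=<15,3>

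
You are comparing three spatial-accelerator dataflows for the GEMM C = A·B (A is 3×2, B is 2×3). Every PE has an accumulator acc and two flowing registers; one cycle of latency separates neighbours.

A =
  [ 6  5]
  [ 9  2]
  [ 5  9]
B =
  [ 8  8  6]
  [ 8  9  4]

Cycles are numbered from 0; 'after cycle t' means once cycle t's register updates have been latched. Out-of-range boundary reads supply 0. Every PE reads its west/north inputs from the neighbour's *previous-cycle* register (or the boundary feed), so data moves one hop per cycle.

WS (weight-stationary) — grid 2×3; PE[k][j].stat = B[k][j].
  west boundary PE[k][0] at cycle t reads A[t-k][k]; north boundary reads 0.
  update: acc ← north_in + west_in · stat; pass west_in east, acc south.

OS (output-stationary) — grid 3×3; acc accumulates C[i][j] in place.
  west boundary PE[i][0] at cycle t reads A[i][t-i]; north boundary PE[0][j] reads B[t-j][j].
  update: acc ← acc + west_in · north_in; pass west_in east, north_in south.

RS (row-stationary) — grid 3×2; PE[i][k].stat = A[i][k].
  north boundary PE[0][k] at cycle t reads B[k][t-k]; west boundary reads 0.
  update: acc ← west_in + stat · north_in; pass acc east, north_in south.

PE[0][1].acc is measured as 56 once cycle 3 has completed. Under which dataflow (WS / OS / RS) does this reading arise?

dataflow = RS

Under WS (2×3), PE[0][1]:
  0: (0,1).acc=0  regs=<0,0>
  1: (0,1).acc=48  regs=<6,48>
  2: (0,1).acc=72  regs=<9,72>
  3: (0,1).acc=40  regs=<5,40>
Under OS (3×3), PE[0][1]:
  0: (0,1).acc=0  regs=<0,0>
  1: (0,1).acc=48  regs=<6,8>
  2: (0,1).acc=93  regs=<5,9>
  3: (0,1).acc=93  regs=<0,0>
Under RS (3×2), PE[0][1]:
  0: (0,1).acc=0  regs=<0,0>
  1: (0,1).acc=88  regs=<88,8>
  2: (0,1).acc=93  regs=<93,9>
  3: (0,1).acc=56  regs=<56,4>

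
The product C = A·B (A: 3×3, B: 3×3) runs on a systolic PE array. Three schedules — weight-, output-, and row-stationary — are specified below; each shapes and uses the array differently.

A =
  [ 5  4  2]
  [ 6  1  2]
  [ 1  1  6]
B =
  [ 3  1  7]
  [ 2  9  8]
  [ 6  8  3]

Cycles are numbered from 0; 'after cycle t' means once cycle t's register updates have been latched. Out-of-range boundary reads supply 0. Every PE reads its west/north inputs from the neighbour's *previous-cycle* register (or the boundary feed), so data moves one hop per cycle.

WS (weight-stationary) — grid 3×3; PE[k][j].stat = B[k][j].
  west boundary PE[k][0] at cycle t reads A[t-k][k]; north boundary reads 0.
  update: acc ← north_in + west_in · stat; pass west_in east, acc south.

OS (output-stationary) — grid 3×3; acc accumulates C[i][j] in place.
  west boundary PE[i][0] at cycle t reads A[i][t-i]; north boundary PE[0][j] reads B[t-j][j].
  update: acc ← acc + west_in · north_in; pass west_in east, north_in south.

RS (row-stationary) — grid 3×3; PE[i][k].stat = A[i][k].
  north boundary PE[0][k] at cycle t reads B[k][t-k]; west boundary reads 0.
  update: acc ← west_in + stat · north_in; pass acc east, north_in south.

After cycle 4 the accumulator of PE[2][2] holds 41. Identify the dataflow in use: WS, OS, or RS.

WS [3×3] PE[2][2] across cycles:
  @0  [2,2]  acc 0  |  →0  ↓0
  @1  [2,2]  acc 0  |  →0  ↓0
  @2  [2,2]  acc 0  |  →0  ↓0
  @3  [2,2]  acc 0  |  →0  ↓0
  @4  [2,2]  acc 73  |  →2  ↓73
OS [3×3] PE[2][2] across cycles:
  @0  [2,2]  acc 0  |  →0  ↓0
  @1  [2,2]  acc 0  |  →0  ↓0
  @2  [2,2]  acc 0  |  →0  ↓0
  @3  [2,2]  acc 0  |  →0  ↓0
  @4  [2,2]  acc 7  |  →1  ↓7
RS [3×3] PE[2][2] across cycles:
  @0  [2,2]  acc 0  |  →0  ↓0
  @1  [2,2]  acc 0  |  →0  ↓0
  @2  [2,2]  acc 0  |  →0  ↓0
  @3  [2,2]  acc 0  |  →0  ↓0
  @4  [2,2]  acc 41  |  →41  ↓6

dataflow = RS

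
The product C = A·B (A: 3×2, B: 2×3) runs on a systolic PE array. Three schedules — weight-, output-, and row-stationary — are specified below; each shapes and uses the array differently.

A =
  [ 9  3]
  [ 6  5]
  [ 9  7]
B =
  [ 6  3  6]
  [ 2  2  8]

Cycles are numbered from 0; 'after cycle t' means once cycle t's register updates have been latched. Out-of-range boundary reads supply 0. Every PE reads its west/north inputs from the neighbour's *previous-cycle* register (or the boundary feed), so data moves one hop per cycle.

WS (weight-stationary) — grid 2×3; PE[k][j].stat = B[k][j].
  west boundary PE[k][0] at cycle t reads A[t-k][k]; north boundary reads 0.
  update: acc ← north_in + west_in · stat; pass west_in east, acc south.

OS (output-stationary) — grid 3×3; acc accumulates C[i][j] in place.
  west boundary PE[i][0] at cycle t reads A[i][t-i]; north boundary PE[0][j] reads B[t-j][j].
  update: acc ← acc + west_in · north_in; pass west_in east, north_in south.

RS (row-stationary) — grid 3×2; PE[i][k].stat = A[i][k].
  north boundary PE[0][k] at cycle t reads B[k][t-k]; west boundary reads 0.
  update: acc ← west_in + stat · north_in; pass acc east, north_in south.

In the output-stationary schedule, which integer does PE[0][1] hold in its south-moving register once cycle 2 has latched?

register = 2

OS on a 3×3 grid — tracing PE[0][1] and its feeders:
  c0 r0c0: 54 / 9 / 6
  c0 r0c1: 0 / 0 / 0
  c1 r0c0: 60 / 3 / 2
  c1 r0c1: 27 / 9 / 3
  c2 r0c0: 60 / 0 / 0
  c2 r0c1: 33 / 3 / 2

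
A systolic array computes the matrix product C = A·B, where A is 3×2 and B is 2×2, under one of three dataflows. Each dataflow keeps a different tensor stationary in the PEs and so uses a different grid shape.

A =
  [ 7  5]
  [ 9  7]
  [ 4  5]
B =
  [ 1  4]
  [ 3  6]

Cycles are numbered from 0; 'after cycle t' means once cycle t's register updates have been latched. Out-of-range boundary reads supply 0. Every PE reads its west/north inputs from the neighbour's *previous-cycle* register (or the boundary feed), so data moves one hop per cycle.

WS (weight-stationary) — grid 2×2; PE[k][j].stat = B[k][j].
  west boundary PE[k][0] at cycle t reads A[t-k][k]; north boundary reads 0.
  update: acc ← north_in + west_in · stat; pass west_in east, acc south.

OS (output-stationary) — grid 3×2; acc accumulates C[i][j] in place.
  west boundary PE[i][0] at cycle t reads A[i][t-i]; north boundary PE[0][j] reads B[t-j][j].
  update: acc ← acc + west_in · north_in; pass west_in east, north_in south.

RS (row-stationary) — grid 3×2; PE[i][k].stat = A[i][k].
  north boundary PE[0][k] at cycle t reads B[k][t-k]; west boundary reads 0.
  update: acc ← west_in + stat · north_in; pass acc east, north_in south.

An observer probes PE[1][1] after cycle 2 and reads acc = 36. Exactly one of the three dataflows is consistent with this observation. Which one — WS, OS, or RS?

WS (2×2 grid), PE[1][1]:
  [0] (1,1) acc=0 (h:0 v:0)
  [1] (1,1) acc=0 (h:0 v:0)
  [2] (1,1) acc=58 (h:5 v:58)
OS (3×2 grid), PE[1][1]:
  [0] (1,1) acc=0 (h:0 v:0)
  [1] (1,1) acc=0 (h:0 v:0)
  [2] (1,1) acc=36 (h:9 v:4)
RS (3×2 grid), PE[1][1]:
  [0] (1,1) acc=0 (h:0 v:0)
  [1] (1,1) acc=0 (h:0 v:0)
  [2] (1,1) acc=30 (h:30 v:3)

dataflow = OS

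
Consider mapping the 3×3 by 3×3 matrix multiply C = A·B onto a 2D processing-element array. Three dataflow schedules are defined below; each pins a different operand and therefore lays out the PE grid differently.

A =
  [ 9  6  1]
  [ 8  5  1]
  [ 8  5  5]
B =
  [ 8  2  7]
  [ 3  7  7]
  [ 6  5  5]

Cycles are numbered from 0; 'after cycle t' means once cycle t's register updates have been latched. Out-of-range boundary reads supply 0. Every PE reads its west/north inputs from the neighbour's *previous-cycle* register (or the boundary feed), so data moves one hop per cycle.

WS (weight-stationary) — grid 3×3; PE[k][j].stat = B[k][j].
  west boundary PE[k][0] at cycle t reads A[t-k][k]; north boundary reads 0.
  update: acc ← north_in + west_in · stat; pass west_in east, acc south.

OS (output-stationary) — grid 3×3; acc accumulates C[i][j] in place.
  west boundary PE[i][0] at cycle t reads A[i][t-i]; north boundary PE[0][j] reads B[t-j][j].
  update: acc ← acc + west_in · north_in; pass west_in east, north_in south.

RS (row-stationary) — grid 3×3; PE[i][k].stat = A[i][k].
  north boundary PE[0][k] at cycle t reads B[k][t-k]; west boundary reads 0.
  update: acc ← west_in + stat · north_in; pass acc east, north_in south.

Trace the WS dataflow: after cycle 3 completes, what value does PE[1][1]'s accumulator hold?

WS on a 3×3 grid — tracing PE[1][1] and its feeders:
  @0  [0,1]  acc 0  |  →0  ↓0
  @0  [1,0]  acc 0  |  →0  ↓0
  @0  [1,1]  acc 0  |  →0  ↓0
  @1  [0,1]  acc 18  |  →9  ↓18
  @1  [1,0]  acc 90  |  →6  ↓90
  @1  [1,1]  acc 0  |  →0  ↓0
  @2  [0,1]  acc 16  |  →8  ↓16
  @2  [1,0]  acc 79  |  →5  ↓79
  @2  [1,1]  acc 60  |  →6  ↓60
  @3  [0,1]  acc 16  |  →8  ↓16
  @3  [1,0]  acc 79  |  →5  ↓79
  @3  [1,1]  acc 51  |  →5  ↓51

PE[1][1].acc = 51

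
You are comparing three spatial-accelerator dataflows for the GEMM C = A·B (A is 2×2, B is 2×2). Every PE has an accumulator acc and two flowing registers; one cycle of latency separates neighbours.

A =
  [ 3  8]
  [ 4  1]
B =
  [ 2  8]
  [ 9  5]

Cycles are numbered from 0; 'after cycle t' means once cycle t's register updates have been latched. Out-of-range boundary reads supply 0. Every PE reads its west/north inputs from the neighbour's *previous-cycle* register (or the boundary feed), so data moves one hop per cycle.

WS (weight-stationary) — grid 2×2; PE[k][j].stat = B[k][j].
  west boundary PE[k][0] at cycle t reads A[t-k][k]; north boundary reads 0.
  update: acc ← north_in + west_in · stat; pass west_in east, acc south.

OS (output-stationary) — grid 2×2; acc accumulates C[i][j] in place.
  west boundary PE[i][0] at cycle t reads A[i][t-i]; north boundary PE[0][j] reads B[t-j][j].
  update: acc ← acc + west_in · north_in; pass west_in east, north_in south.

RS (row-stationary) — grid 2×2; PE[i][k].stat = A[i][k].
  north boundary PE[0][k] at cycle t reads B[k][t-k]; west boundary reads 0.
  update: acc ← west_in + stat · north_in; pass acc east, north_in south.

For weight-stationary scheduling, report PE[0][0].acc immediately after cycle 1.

WS 2×2: PE[0][0] cycle-by-cycle (with neighbour feeds):
  @0  [0,0]  acc 6  |  →3  ↓6
  @1  [0,0]  acc 8  |  →4  ↓8

PE[0][0].acc = 8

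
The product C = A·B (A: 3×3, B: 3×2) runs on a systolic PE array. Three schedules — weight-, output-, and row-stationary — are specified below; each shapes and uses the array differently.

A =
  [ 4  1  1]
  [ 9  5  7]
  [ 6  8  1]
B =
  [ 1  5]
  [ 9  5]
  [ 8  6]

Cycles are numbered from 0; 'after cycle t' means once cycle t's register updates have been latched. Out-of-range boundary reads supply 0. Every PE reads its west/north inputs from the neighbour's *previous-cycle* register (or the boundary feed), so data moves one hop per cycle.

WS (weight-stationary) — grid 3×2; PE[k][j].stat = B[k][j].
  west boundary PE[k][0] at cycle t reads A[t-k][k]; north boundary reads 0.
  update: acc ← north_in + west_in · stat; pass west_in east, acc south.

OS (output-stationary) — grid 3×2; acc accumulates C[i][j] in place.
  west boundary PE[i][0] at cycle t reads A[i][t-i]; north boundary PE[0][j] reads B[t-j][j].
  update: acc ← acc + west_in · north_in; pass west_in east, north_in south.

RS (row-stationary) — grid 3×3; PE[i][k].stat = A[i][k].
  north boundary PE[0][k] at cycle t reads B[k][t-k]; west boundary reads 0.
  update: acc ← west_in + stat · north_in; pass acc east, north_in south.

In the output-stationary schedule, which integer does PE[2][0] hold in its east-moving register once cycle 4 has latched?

register = 1

OS 3×2: PE[2][0] cycle-by-cycle (with neighbour feeds):
  c0 r1c0: 0 / 0 / 0
  c0 r2c0: 0 / 0 / 0
  c1 r1c0: 9 / 9 / 1
  c1 r2c0: 0 / 0 / 0
  c2 r1c0: 54 / 5 / 9
  c2 r2c0: 6 / 6 / 1
  c3 r1c0: 110 / 7 / 8
  c3 r2c0: 78 / 8 / 9
  c4 r1c0: 110 / 0 / 0
  c4 r2c0: 86 / 1 / 8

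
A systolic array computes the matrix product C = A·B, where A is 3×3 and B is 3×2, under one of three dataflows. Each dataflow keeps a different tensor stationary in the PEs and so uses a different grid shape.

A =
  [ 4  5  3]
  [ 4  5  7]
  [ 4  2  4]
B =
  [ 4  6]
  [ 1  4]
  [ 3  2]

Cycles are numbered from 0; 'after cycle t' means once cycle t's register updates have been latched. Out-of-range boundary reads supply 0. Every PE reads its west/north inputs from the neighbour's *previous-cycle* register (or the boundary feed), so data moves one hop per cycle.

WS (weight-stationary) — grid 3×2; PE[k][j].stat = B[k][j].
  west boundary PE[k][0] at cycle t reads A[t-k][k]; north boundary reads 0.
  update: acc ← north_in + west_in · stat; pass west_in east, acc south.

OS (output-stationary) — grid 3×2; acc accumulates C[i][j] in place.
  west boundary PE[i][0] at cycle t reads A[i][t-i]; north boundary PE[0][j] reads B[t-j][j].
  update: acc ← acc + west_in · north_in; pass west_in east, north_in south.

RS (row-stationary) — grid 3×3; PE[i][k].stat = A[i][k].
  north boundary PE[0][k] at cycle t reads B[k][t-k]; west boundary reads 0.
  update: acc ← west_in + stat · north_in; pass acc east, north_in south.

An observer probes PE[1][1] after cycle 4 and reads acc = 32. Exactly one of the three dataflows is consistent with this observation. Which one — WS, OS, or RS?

dataflow = WS

WS [3×2] PE[1][1] across cycles:
  0: (1,1).acc=0  regs=<0,0>
  1: (1,1).acc=0  regs=<0,0>
  2: (1,1).acc=44  regs=<5,44>
  3: (1,1).acc=44  regs=<5,44>
  4: (1,1).acc=32  regs=<2,32>
OS [3×2] PE[1][1] across cycles:
  0: (1,1).acc=0  regs=<0,0>
  1: (1,1).acc=0  regs=<0,0>
  2: (1,1).acc=24  regs=<4,6>
  3: (1,1).acc=44  regs=<5,4>
  4: (1,1).acc=58  regs=<7,2>
RS [3×3] PE[1][1] across cycles:
  0: (1,1).acc=0  regs=<0,0>
  1: (1,1).acc=0  regs=<0,0>
  2: (1,1).acc=21  regs=<21,1>
  3: (1,1).acc=44  regs=<44,4>
  4: (1,1).acc=0  regs=<0,0>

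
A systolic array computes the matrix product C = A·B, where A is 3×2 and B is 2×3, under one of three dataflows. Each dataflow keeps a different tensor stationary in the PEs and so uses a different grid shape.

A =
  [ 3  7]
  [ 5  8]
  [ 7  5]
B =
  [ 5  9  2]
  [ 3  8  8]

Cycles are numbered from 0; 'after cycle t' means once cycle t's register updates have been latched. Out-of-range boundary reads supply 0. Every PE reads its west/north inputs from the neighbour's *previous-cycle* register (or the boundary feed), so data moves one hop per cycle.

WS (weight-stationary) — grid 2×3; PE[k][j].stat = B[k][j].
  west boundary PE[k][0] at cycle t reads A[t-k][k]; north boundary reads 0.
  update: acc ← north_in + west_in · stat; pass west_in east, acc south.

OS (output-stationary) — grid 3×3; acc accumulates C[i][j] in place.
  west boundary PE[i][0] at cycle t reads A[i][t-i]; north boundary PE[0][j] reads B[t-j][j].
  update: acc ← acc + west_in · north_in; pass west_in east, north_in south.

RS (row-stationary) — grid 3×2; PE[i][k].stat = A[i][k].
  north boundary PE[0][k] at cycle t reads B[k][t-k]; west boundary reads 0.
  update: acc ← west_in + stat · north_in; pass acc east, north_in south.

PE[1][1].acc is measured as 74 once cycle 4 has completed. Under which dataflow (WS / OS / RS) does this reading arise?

Under WS (2×3), PE[1][1]:
  step 0 · PE1,1: acc=0; fwd→0 fwd↓0
  step 1 · PE1,1: acc=0; fwd→0 fwd↓0
  step 2 · PE1,1: acc=83; fwd→7 fwd↓83
  step 3 · PE1,1: acc=109; fwd→8 fwd↓109
  step 4 · PE1,1: acc=103; fwd→5 fwd↓103
Under OS (3×3), PE[1][1]:
  step 0 · PE1,1: acc=0; fwd→0 fwd↓0
  step 1 · PE1,1: acc=0; fwd→0 fwd↓0
  step 2 · PE1,1: acc=45; fwd→5 fwd↓9
  step 3 · PE1,1: acc=109; fwd→8 fwd↓8
  step 4 · PE1,1: acc=109; fwd→0 fwd↓0
Under RS (3×2), PE[1][1]:
  step 0 · PE1,1: acc=0; fwd→0 fwd↓0
  step 1 · PE1,1: acc=0; fwd→0 fwd↓0
  step 2 · PE1,1: acc=49; fwd→49 fwd↓3
  step 3 · PE1,1: acc=109; fwd→109 fwd↓8
  step 4 · PE1,1: acc=74; fwd→74 fwd↓8

dataflow = RS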